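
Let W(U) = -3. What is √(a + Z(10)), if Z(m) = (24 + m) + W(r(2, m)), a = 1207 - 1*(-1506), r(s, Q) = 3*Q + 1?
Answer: 14*√14 ≈ 52.383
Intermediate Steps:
r(s, Q) = 1 + 3*Q
a = 2713 (a = 1207 + 1506 = 2713)
Z(m) = 21 + m (Z(m) = (24 + m) - 3 = 21 + m)
√(a + Z(10)) = √(2713 + (21 + 10)) = √(2713 + 31) = √2744 = 14*√14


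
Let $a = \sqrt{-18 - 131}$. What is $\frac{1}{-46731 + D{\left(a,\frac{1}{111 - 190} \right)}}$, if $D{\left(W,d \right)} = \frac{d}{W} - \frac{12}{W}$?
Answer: $- \frac{43455577479}{2030722592071750} - \frac{74971 i \sqrt{149}}{2030722592071750} \approx -2.1399 \cdot 10^{-5} - 4.5065 \cdot 10^{-10} i$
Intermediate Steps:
$a = i \sqrt{149}$ ($a = \sqrt{-149} = i \sqrt{149} \approx 12.207 i$)
$D{\left(W,d \right)} = - \frac{12}{W} + \frac{d}{W}$
$\frac{1}{-46731 + D{\left(a,\frac{1}{111 - 190} \right)}} = \frac{1}{-46731 + \frac{-12 + \frac{1}{111 - 190}}{i \sqrt{149}}} = \frac{1}{-46731 + - \frac{i \sqrt{149}}{149} \left(-12 + \frac{1}{-79}\right)} = \frac{1}{-46731 + - \frac{i \sqrt{149}}{149} \left(-12 - \frac{1}{79}\right)} = \frac{1}{-46731 + - \frac{i \sqrt{149}}{149} \left(- \frac{949}{79}\right)} = \frac{1}{-46731 + \frac{949 i \sqrt{149}}{11771}}$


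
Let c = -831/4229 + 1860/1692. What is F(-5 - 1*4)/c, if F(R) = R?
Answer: -5366601/538324 ≈ -9.9691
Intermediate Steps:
c = 538324/596289 (c = -831*1/4229 + 1860*(1/1692) = -831/4229 + 155/141 = 538324/596289 ≈ 0.90279)
F(-5 - 1*4)/c = (-5 - 1*4)/(538324/596289) = (-5 - 4)*(596289/538324) = -9*596289/538324 = -5366601/538324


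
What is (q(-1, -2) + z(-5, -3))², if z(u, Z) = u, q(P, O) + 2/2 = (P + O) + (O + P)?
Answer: 144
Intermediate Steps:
q(P, O) = -1 + 2*O + 2*P (q(P, O) = -1 + ((P + O) + (O + P)) = -1 + ((O + P) + (O + P)) = -1 + (2*O + 2*P) = -1 + 2*O + 2*P)
(q(-1, -2) + z(-5, -3))² = ((-1 + 2*(-2) + 2*(-1)) - 5)² = ((-1 - 4 - 2) - 5)² = (-7 - 5)² = (-12)² = 144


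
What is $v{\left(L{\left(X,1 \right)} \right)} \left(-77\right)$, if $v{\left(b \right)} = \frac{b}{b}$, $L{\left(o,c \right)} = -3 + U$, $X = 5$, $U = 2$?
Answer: $-77$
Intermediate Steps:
$L{\left(o,c \right)} = -1$ ($L{\left(o,c \right)} = -3 + 2 = -1$)
$v{\left(b \right)} = 1$
$v{\left(L{\left(X,1 \right)} \right)} \left(-77\right) = 1 \left(-77\right) = -77$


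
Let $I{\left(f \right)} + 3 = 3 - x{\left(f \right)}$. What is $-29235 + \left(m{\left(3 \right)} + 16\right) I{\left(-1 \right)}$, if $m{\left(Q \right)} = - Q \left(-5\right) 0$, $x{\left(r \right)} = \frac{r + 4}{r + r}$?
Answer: $-29211$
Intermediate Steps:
$x{\left(r \right)} = \frac{4 + r}{2 r}$
$I{\left(f \right)} = - \frac{4 + f}{2 f}$ ($I{\left(f \right)} = -3 + \left(3 - \frac{4 + f}{2 f}\right) = - \frac{4 + f}{2 f}$)
$m{\left(Q \right)} = 0$ ($m{\left(Q \right)} = - - 5 Q 0 = \left(-1\right) 0 = 0$)
$-29235 + \left(m{\left(3 \right)} + 16\right) I{\left(-1 \right)} = -29235 + \left(0 + 16\right) \frac{-4 - -1}{2 \left(-1\right)} = -29235 + 16 \cdot \frac{1}{2} \left(-1\right) \left(-4 + 1\right) = -29235 + 16 \cdot \frac{1}{2} \left(-1\right) \left(-3\right) = -29235 + 16 \cdot \frac{3}{2} = -29235 + 24 = -29211$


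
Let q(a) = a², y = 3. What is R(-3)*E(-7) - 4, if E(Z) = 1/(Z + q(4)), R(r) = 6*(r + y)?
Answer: -4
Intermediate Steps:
R(r) = 18 + 6*r (R(r) = 6*(r + 3) = 6*(3 + r) = 18 + 6*r)
E(Z) = 1/(16 + Z) (E(Z) = 1/(Z + 4²) = 1/(Z + 16) = 1/(16 + Z))
R(-3)*E(-7) - 4 = (18 + 6*(-3))/(16 - 7) - 4 = (18 - 18)/9 - 4 = 0*(⅑) - 4 = 0 - 4 = -4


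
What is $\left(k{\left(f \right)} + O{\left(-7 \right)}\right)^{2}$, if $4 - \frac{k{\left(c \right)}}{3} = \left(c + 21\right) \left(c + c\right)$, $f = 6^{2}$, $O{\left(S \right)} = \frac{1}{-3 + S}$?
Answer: $\frac{15129246001}{100} \approx 1.5129 \cdot 10^{8}$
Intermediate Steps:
$f = 36$
$k{\left(c \right)} = 12 - 6 c \left(21 + c\right)$ ($k{\left(c \right)} = 12 - 3 \left(c + 21\right) \left(c + c\right) = 12 - 3 \left(21 + c\right) 2 c = 12 - 3 \cdot 2 c \left(21 + c\right) = 12 - 6 c \left(21 + c\right)$)
$\left(k{\left(f \right)} + O{\left(-7 \right)}\right)^{2} = \left(\left(12 - 4536 - 6 \cdot 36^{2}\right) + \frac{1}{-3 - 7}\right)^{2} = \left(\left(12 - 4536 - 7776\right) + \frac{1}{-10}\right)^{2} = \left(\left(12 - 4536 - 7776\right) - \frac{1}{10}\right)^{2} = \left(-12300 - \frac{1}{10}\right)^{2} = \left(- \frac{123001}{10}\right)^{2} = \frac{15129246001}{100}$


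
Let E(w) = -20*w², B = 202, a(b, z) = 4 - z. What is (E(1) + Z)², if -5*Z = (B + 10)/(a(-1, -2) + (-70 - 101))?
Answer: 265298944/680625 ≈ 389.79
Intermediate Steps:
Z = 212/825 (Z = -(202 + 10)/(5*((4 - 1*(-2)) + (-70 - 101))) = -212/(5*((4 + 2) - 171)) = -212/(5*(6 - 171)) = -212/(5*(-165)) = -212*(-1)/(5*165) = -⅕*(-212/165) = 212/825 ≈ 0.25697)
(E(1) + Z)² = (-20*1² + 212/825)² = (-20*1 + 212/825)² = (-20 + 212/825)² = (-16288/825)² = 265298944/680625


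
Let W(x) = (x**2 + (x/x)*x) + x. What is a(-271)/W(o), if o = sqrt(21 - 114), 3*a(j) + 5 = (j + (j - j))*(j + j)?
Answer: -48959*sqrt(93)/(-186*I + 93*sqrt(93)) ≈ -504.73 - 104.68*I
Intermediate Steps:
a(j) = -5/3 + 2*j**2/3 (a(j) = -5/3 + ((j + (j - j))*(j + j))/3 = -5/3 + ((j + 0)*(2*j))/3 = -5/3 + (j*(2*j))/3 = -5/3 + (2*j**2)/3 = -5/3 + 2*j**2/3)
o = I*sqrt(93) (o = sqrt(-93) = I*sqrt(93) ≈ 9.6436*I)
W(x) = x**2 + 2*x (W(x) = (x**2 + 1*x) + x = (x**2 + x) + x = (x + x**2) + x = x**2 + 2*x)
a(-271)/W(o) = (-5/3 + (2/3)*(-271)**2)/(((I*sqrt(93))*(2 + I*sqrt(93)))) = (-5/3 + (2/3)*73441)/((I*sqrt(93)*(2 + I*sqrt(93)))) = (-5/3 + 146882/3)*(-I*sqrt(93)/(93*(2 + I*sqrt(93)))) = 48959*(-I*sqrt(93)/(93*(2 + I*sqrt(93)))) = -48959*I*sqrt(93)/(93*(2 + I*sqrt(93)))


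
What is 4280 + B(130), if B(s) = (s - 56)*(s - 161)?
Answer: 1986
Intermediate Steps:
B(s) = (-161 + s)*(-56 + s) (B(s) = (-56 + s)*(-161 + s) = (-161 + s)*(-56 + s))
4280 + B(130) = 4280 + (9016 + 130² - 217*130) = 4280 + (9016 + 16900 - 28210) = 4280 - 2294 = 1986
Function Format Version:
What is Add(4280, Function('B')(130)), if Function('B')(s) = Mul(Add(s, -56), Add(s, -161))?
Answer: 1986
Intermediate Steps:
Function('B')(s) = Mul(Add(-161, s), Add(-56, s)) (Function('B')(s) = Mul(Add(-56, s), Add(-161, s)) = Mul(Add(-161, s), Add(-56, s)))
Add(4280, Function('B')(130)) = Add(4280, Add(9016, Pow(130, 2), Mul(-217, 130))) = Add(4280, Add(9016, 16900, -28210)) = Add(4280, -2294) = 1986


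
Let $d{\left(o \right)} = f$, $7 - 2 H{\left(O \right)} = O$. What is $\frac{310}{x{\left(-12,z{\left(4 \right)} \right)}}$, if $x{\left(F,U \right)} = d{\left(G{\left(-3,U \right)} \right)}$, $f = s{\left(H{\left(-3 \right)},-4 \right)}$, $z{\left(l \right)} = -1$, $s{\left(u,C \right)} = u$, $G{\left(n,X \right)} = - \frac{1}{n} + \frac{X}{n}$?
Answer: $62$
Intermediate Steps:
$H{\left(O \right)} = \frac{7}{2} - \frac{O}{2}$
$f = 5$ ($f = \frac{7}{2} - - \frac{3}{2} = \frac{7}{2} + \frac{3}{2} = 5$)
$d{\left(o \right)} = 5$
$x{\left(F,U \right)} = 5$
$\frac{310}{x{\left(-12,z{\left(4 \right)} \right)}} = \frac{310}{5} = 310 \cdot \frac{1}{5} = 62$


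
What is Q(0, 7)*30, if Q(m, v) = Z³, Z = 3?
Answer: 810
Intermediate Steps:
Q(m, v) = 27 (Q(m, v) = 3³ = 27)
Q(0, 7)*30 = 27*30 = 810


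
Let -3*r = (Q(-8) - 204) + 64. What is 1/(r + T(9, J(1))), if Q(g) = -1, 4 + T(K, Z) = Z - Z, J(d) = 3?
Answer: 1/43 ≈ 0.023256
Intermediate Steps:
T(K, Z) = -4 (T(K, Z) = -4 + (Z - Z) = -4 + 0 = -4)
r = 47 (r = -((-1 - 204) + 64)/3 = -(-205 + 64)/3 = -⅓*(-141) = 47)
1/(r + T(9, J(1))) = 1/(47 - 4) = 1/43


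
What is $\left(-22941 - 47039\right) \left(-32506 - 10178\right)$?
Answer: $2987026320$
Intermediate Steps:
$\left(-22941 - 47039\right) \left(-32506 - 10178\right) = \left(-22941 - 47039\right) \left(-42684\right) = \left(-69980\right) \left(-42684\right) = 2987026320$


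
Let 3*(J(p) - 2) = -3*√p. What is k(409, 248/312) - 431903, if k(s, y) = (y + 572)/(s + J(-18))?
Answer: -948545331478/2196207 + 22339*I*√2/2196207 ≈ -4.319e+5 + 0.014385*I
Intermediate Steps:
J(p) = 2 - √p (J(p) = 2 + (-3*√p)/3 = 2 - √p)
k(s, y) = (572 + y)/(2 + s - 3*I*√2) (k(s, y) = (y + 572)/(s + (2 - √(-18))) = (572 + y)/(s + (2 - 3*I*√2)) = (572 + y)/(2 + s - 3*I*√2))
k(409, 248/312) - 431903 = (572 + 248/312)/(2 + 409 - 3*I*√2) - 431903 = (572 + 248*(1/312))/(411 - 3*I*√2) - 431903 = (572 + 31/39)/(411 - 3*I*√2) - 431903 = (22339/39)/(411 - 3*I*√2) - 431903 = 22339/(39*(411 - 3*I*√2)) - 431903 = -431903 + 22339/(39*(411 - 3*I*√2))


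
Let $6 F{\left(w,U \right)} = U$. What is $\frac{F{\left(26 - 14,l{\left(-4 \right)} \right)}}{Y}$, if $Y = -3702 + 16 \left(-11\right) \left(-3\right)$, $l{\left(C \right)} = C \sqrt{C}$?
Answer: $\frac{2 i}{4761} \approx 0.00042008 i$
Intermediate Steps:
$l{\left(C \right)} = C^{\frac{3}{2}}$
$F{\left(w,U \right)} = \frac{U}{6}$
$Y = -3174$ ($Y = -3702 - -528 = -3702 + 528 = -3174$)
$\frac{F{\left(26 - 14,l{\left(-4 \right)} \right)}}{Y} = \frac{\frac{1}{6} \left(-4\right)^{\frac{3}{2}}}{-3174} = \frac{\left(-8\right) i}{6} \left(- \frac{1}{3174}\right) = - \frac{4 i}{3} \left(- \frac{1}{3174}\right) = \frac{2 i}{4761}$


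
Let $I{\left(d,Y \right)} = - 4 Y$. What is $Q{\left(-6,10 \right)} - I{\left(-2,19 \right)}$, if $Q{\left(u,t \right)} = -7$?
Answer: $69$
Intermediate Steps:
$Q{\left(-6,10 \right)} - I{\left(-2,19 \right)} = -7 - \left(-4\right) 19 = -7 - -76 = -7 + 76 = 69$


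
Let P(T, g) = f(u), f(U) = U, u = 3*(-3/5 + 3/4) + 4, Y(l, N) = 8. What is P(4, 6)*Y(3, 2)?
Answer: 178/5 ≈ 35.600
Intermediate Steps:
u = 89/20 (u = 3*(-3*⅕ + 3*(¼)) + 4 = 3*(-⅗ + ¾) + 4 = 3*(3/20) + 4 = 9/20 + 4 = 89/20 ≈ 4.4500)
P(T, g) = 89/20
P(4, 6)*Y(3, 2) = (89/20)*8 = 178/5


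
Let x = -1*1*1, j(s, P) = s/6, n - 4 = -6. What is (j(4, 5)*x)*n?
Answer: 4/3 ≈ 1.3333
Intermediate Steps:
n = -2 (n = 4 - 6 = -2)
j(s, P) = s/6 (j(s, P) = s*(⅙) = s/6)
x = -1 (x = -1*1 = -1)
(j(4, 5)*x)*n = (((⅙)*4)*(-1))*(-2) = ((⅔)*(-1))*(-2) = -⅔*(-2) = 4/3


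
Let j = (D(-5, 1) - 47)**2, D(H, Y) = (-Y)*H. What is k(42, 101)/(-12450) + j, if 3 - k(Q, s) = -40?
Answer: 21961757/12450 ≈ 1764.0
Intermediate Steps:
D(H, Y) = -H*Y
k(Q, s) = 43 (k(Q, s) = 3 - 1*(-40) = 3 + 40 = 43)
j = 1764 (j = (-1*(-5)*1 - 47)**2 = (5 - 47)**2 = (-42)**2 = 1764)
k(42, 101)/(-12450) + j = 43/(-12450) + 1764 = 43*(-1/12450) + 1764 = -43/12450 + 1764 = 21961757/12450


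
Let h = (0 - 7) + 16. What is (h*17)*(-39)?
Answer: -5967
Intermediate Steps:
h = 9 (h = -7 + 16 = 9)
(h*17)*(-39) = (9*17)*(-39) = 153*(-39) = -5967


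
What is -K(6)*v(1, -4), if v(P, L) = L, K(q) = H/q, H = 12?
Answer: 8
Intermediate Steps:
K(q) = 12/q
-K(6)*v(1, -4) = -12/6*(-4) = -12*(1/6)*(-4) = -2*(-4) = -1*(-8) = 8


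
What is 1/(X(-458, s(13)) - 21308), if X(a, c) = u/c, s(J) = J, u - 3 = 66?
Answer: -13/276935 ≈ -4.6942e-5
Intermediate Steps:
u = 69 (u = 3 + 66 = 69)
X(a, c) = 69/c
1/(X(-458, s(13)) - 21308) = 1/(69/13 - 21308) = 1/(-276935/13) = -13/276935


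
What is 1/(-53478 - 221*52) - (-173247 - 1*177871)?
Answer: 22812136459/64970 ≈ 3.5112e+5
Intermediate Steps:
1/(-53478 - 221*52) - (-173247 - 1*177871) = 1/(-53478 - 11492) - (-173247 - 177871) = 1/(-64970) - 1*(-351118) = -1/64970 + 351118 = 22812136459/64970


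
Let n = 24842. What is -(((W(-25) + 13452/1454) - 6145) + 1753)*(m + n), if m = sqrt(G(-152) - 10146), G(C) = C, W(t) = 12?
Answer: 78936299628/727 + 3177534*I*sqrt(10298)/727 ≈ 1.0858e+8 + 4.4354e+5*I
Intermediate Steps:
m = I*sqrt(10298) (m = sqrt(-152 - 10146) = sqrt(-10298) = I*sqrt(10298) ≈ 101.48*I)
-(((W(-25) + 13452/1454) - 6145) + 1753)*(m + n) = -(((12 + 13452/1454) - 6145) + 1753)*(I*sqrt(10298) + 24842) = -(((12 + 13452*(1/1454)) - 6145) + 1753)*(24842 + I*sqrt(10298)) = -(((12 + 6726/727) - 6145) + 1753)*(24842 + I*sqrt(10298)) = -((15450/727 - 6145) + 1753)*(24842 + I*sqrt(10298)) = -(-4451965/727 + 1753)*(24842 + I*sqrt(10298)) = -(-3177534)*(24842 + I*sqrt(10298))/727 = -(-78936299628/727 - 3177534*I*sqrt(10298)/727) = 78936299628/727 + 3177534*I*sqrt(10298)/727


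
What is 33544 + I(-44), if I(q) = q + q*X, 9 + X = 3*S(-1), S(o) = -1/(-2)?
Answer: 33830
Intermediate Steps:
S(o) = 1/2 (S(o) = -1*(-1/2) = 1/2)
X = -15/2 (X = -9 + 3*(1/2) = -9 + 3/2 = -15/2 ≈ -7.5000)
I(q) = -13*q/2 (I(q) = q + q*(-15/2) = q - 15*q/2 = -13*q/2)
33544 + I(-44) = 33544 - 13/2*(-44) = 33544 + 286 = 33830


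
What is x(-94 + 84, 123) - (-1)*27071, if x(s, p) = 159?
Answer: 27230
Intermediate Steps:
x(-94 + 84, 123) - (-1)*27071 = 159 - (-1)*27071 = 159 - 1*(-27071) = 159 + 27071 = 27230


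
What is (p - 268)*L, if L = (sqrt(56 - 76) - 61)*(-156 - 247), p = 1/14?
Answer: -92210833/14 + 1511653*I*sqrt(5)/7 ≈ -6.5865e+6 + 4.8288e+5*I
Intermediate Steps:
p = 1/14 ≈ 0.071429
L = 24583 - 806*I*sqrt(5) (L = (sqrt(-20) - 61)*(-403) = (2*I*sqrt(5) - 61)*(-403) = (-61 + 2*I*sqrt(5))*(-403) = 24583 - 806*I*sqrt(5) ≈ 24583.0 - 1802.3*I)
(p - 268)*L = (1/14 - 268)*(24583 - 806*I*sqrt(5)) = -3751*(24583 - 806*I*sqrt(5))/14 = -92210833/14 + 1511653*I*sqrt(5)/7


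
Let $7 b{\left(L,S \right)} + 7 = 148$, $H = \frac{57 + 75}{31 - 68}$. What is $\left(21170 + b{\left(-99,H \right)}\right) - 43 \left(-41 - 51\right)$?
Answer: $\frac{176023}{7} \approx 25146.0$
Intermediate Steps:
$H = - \frac{132}{37}$ ($H = \frac{132}{-37} = 132 \left(- \frac{1}{37}\right) = - \frac{132}{37} \approx -3.5676$)
$b{\left(L,S \right)} = \frac{141}{7}$ ($b{\left(L,S \right)} = -1 + \frac{1}{7} \cdot 148 = -1 + \frac{148}{7} = \frac{141}{7}$)
$\left(21170 + b{\left(-99,H \right)}\right) - 43 \left(-41 - 51\right) = \left(21170 + \frac{141}{7}\right) - 43 \left(-41 - 51\right) = \frac{148331}{7} - 43 \left(-92\right) = \frac{148331}{7} - -3956 = \frac{148331}{7} + 3956 = \frac{176023}{7}$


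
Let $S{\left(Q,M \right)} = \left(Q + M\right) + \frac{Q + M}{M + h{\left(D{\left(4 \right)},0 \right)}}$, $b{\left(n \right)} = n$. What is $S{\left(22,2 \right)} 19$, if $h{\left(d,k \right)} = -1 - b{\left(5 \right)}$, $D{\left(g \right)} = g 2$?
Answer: $342$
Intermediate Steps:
$D{\left(g \right)} = 2 g$
$h{\left(d,k \right)} = -6$ ($h{\left(d,k \right)} = -1 - 5 = -6$)
$S{\left(Q,M \right)} = M + Q + \frac{M + Q}{-6 + M}$ ($S{\left(Q,M \right)} = \left(Q + M\right) + \frac{Q + M}{M - 6} = \left(M + Q\right) + \frac{M + Q}{-6 + M} = M + Q + \frac{M + Q}{-6 + M}$)
$S{\left(22,2 \right)} 19 = \frac{2^{2} - 10 - 110 + 2 \cdot 22}{-6 + 2} \cdot 19 = \frac{4 - 10 - 110 + 44}{-4} \cdot 19 = \left(- \frac{1}{4}\right) \left(-72\right) 19 = 18 \cdot 19 = 342$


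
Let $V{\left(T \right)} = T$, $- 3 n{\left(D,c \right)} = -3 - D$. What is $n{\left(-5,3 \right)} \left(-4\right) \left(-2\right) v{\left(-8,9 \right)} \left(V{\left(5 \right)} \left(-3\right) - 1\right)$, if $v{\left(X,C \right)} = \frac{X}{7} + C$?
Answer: $\frac{14080}{21} \approx 670.48$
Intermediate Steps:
$v{\left(X,C \right)} = C + \frac{X}{7}$ ($v{\left(X,C \right)} = X \frac{1}{7} + C = \frac{X}{7} + C = C + \frac{X}{7}$)
$n{\left(D,c \right)} = 1 + \frac{D}{3}$ ($n{\left(D,c \right)} = - \frac{-3 - D}{3} = 1 + \frac{D}{3}$)
$n{\left(-5,3 \right)} \left(-4\right) \left(-2\right) v{\left(-8,9 \right)} \left(V{\left(5 \right)} \left(-3\right) - 1\right) = \left(1 + \frac{1}{3} \left(-5\right)\right) \left(-4\right) \left(-2\right) \left(9 + \frac{1}{7} \left(-8\right)\right) \left(5 \left(-3\right) - 1\right) = \left(1 - \frac{5}{3}\right) \left(-4\right) \left(-2\right) \left(9 - \frac{8}{7}\right) \left(-15 - 1\right) = \left(- \frac{2}{3}\right) \left(-4\right) \left(-2\right) \frac{55}{7} \left(-16\right) = \frac{8}{3} \left(-2\right) \frac{55}{7} \left(-16\right) = \left(- \frac{16}{3}\right) \frac{55}{7} \left(-16\right) = \left(- \frac{880}{21}\right) \left(-16\right) = \frac{14080}{21}$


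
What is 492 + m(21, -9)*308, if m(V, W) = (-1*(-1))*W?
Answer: -2280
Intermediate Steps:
m(V, W) = W (m(V, W) = 1*W = W)
492 + m(21, -9)*308 = 492 - 9*308 = 492 - 2772 = -2280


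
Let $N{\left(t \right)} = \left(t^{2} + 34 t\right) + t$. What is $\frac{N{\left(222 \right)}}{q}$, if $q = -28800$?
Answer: $- \frac{9509}{4800} \approx -1.981$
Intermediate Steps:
$N{\left(t \right)} = t^{2} + 35 t$
$\frac{N{\left(222 \right)}}{q} = \frac{222 \left(35 + 222\right)}{-28800} = 222 \cdot 257 \left(- \frac{1}{28800}\right) = 57054 \left(- \frac{1}{28800}\right) = - \frac{9509}{4800}$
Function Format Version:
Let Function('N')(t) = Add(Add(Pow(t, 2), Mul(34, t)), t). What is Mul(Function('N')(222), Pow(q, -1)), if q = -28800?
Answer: Rational(-9509, 4800) ≈ -1.9810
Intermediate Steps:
Function('N')(t) = Add(Pow(t, 2), Mul(35, t))
Mul(Function('N')(222), Pow(q, -1)) = Mul(Mul(222, Add(35, 222)), Pow(-28800, -1)) = Mul(Mul(222, 257), Rational(-1, 28800)) = Mul(57054, Rational(-1, 28800)) = Rational(-9509, 4800)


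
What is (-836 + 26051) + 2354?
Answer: 27569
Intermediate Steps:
(-836 + 26051) + 2354 = 25215 + 2354 = 27569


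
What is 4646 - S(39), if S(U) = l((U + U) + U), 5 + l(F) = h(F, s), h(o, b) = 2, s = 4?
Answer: 4649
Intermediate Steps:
l(F) = -3 (l(F) = -5 + 2 = -3)
S(U) = -3
4646 - S(39) = 4646 - 1*(-3) = 4646 + 3 = 4649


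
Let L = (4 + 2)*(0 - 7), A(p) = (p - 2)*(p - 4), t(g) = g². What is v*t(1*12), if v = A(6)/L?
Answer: -192/7 ≈ -27.429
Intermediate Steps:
A(p) = (-4 + p)*(-2 + p) (A(p) = (-2 + p)*(-4 + p) = (-4 + p)*(-2 + p))
L = -42 (L = 6*(-7) = -42)
v = -4/21 (v = (8 + 6² - 6*6)/(-42) = (8 + 36 - 36)*(-1/42) = 8*(-1/42) = -4/21 ≈ -0.19048)
v*t(1*12) = -4*(1*12)²/21 = -4/21*12² = -4/21*144 = -192/7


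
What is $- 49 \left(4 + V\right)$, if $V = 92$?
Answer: $-4704$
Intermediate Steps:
$- 49 \left(4 + V\right) = - 49 \left(4 + 92\right) = \left(-49\right) 96 = -4704$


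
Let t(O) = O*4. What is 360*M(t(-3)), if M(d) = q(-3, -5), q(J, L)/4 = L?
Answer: -7200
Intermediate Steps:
q(J, L) = 4*L
t(O) = 4*O
M(d) = -20 (M(d) = 4*(-5) = -20)
360*M(t(-3)) = 360*(-20) = -7200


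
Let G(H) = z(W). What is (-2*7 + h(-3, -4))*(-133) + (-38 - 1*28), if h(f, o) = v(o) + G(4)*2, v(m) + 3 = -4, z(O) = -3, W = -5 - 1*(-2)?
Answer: 3525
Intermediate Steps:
W = -3 (W = -5 + 2 = -3)
v(m) = -7 (v(m) = -3 - 4 = -7)
G(H) = -3
h(f, o) = -13 (h(f, o) = -7 - 3*2 = -7 - 6 = -13)
(-2*7 + h(-3, -4))*(-133) + (-38 - 1*28) = (-2*7 - 13)*(-133) + (-38 - 1*28) = (-14 - 13)*(-133) + (-38 - 28) = -27*(-133) - 66 = 3591 - 66 = 3525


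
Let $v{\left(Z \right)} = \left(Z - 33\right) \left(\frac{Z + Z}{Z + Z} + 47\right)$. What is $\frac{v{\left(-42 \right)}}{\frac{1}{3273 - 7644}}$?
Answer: $15735600$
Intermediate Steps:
$v{\left(Z \right)} = -1584 + 48 Z$ ($v{\left(Z \right)} = \left(-33 + Z\right) \left(\frac{2 Z}{2 Z} + 47\right) = \left(-33 + Z\right) \left(2 Z \frac{1}{2 Z} + 47\right) = \left(-33 + Z\right) \left(1 + 47\right) = \left(-33 + Z\right) 48 = -1584 + 48 Z$)
$\frac{v{\left(-42 \right)}}{\frac{1}{3273 - 7644}} = \frac{-1584 + 48 \left(-42\right)}{\frac{1}{3273 - 7644}} = \frac{-1584 - 2016}{\frac{1}{-4371}} = - \frac{3600}{- \frac{1}{4371}} = \left(-3600\right) \left(-4371\right) = 15735600$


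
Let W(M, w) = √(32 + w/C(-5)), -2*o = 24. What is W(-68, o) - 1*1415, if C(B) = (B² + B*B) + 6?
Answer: -1415 + √6230/14 ≈ -1409.4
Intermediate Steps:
o = -12 (o = -½*24 = -12)
C(B) = 6 + 2*B² (C(B) = (B² + B²) + 6 = 2*B² + 6 = 6 + 2*B²)
W(M, w) = √(32 + w/56) (W(M, w) = √(32 + w/(6 + 2*(-5)²)) = √(32 + w/(6 + 2*25)) = √(32 + w/(6 + 50)) = √(32 + w/56))
W(-68, o) - 1*1415 = √(25088 + 14*(-12))/28 - 1*1415 = √(25088 - 168)/28 - 1415 = √24920/28 - 1415 = (2*√6230)/28 - 1415 = √6230/14 - 1415 = -1415 + √6230/14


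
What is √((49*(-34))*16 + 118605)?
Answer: √91949 ≈ 303.23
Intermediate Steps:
√((49*(-34))*16 + 118605) = √(-1666*16 + 118605) = √(-26656 + 118605) = √91949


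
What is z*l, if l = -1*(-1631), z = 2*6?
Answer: 19572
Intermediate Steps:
z = 12
l = 1631
z*l = 12*1631 = 19572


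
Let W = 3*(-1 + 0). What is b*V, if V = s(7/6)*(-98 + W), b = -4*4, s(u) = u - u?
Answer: 0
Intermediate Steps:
s(u) = 0
b = -16
W = -3 (W = 3*(-1) = -3)
V = 0 (V = 0*(-98 - 3) = 0*(-101) = 0)
b*V = -16*0 = 0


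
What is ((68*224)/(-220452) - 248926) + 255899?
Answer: 384299141/55113 ≈ 6972.9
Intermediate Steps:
((68*224)/(-220452) - 248926) + 255899 = (15232*(-1/220452) - 248926) + 255899 = (-3808/55113 - 248926) + 255899 = -13719062446/55113 + 255899 = 384299141/55113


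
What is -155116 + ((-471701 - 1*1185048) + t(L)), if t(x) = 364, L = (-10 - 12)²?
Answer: -1811501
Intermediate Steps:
L = 484 (L = (-22)² = 484)
-155116 + ((-471701 - 1*1185048) + t(L)) = -155116 + ((-471701 - 1*1185048) + 364) = -155116 + ((-471701 - 1185048) + 364) = -155116 + (-1656749 + 364) = -155116 - 1656385 = -1811501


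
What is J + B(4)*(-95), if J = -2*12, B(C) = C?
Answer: -404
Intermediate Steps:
J = -24 (J = -1*24 = -24)
J + B(4)*(-95) = -24 + 4*(-95) = -24 - 380 = -404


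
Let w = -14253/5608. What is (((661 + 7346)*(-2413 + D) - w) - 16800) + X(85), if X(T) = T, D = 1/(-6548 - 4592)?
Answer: -302020116568889/15618280 ≈ -1.9338e+7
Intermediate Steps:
D = -1/11140 (D = 1/(-11140) = -1/11140 ≈ -8.9767e-5)
w = -14253/5608 (w = -14253*1/5608 = -14253/5608 ≈ -2.5415)
(((661 + 7346)*(-2413 + D) - w) - 16800) + X(85) = (((661 + 7346)*(-2413 - 1/11140) - 1*(-14253/5608)) - 16800) + 85 = ((8007*(-26880821/11140) + 14253/5608) - 16800) + 85 = ((-215234733747/11140 + 14253/5608) - 16800) + 85 = (-301759057018689/15618280 - 16800) + 85 = -302021444122689/15618280 + 85 = -302020116568889/15618280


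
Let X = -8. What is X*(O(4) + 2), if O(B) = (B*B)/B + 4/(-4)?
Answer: -40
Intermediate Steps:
O(B) = -1 + B (O(B) = B²/B + 4*(-¼) = B - 1 = -1 + B)
X*(O(4) + 2) = -8*((-1 + 4) + 2) = -8*(3 + 2) = -8*5 = -40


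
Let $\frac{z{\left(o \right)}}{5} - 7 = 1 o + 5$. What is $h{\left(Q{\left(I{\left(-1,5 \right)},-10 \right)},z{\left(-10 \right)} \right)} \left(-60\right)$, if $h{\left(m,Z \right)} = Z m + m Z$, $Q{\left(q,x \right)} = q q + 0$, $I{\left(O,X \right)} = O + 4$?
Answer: $-10800$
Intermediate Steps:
$z{\left(o \right)} = 60 + 5 o$ ($z{\left(o \right)} = 35 + 5 \left(1 o + 5\right) = 35 + 5 \left(o + 5\right) = 35 + 5 \left(5 + o\right) = 35 + \left(25 + 5 o\right) = 60 + 5 o$)
$I{\left(O,X \right)} = 4 + O$
$Q{\left(q,x \right)} = q^{2}$ ($Q{\left(q,x \right)} = q^{2} + 0 = q^{2}$)
$h{\left(m,Z \right)} = 2 Z m$ ($h{\left(m,Z \right)} = Z m + Z m = 2 Z m$)
$h{\left(Q{\left(I{\left(-1,5 \right)},-10 \right)},z{\left(-10 \right)} \right)} \left(-60\right) = 2 \left(60 + 5 \left(-10\right)\right) \left(4 - 1\right)^{2} \left(-60\right) = 2 \left(60 - 50\right) 3^{2} \left(-60\right) = 2 \cdot 10 \cdot 9 \left(-60\right) = 180 \left(-60\right) = -10800$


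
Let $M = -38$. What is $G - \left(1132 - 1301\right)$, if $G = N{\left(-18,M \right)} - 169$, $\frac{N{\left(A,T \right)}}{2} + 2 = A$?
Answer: $-40$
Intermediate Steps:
$N{\left(A,T \right)} = -4 + 2 A$
$G = -209$ ($G = \left(-4 + 2 \left(-18\right)\right) - 169 = \left(-4 - 36\right) - 169 = -40 - 169 = -209$)
$G - \left(1132 - 1301\right) = -209 - \left(1132 - 1301\right) = -209 - -169 = -209 + 169 = -40$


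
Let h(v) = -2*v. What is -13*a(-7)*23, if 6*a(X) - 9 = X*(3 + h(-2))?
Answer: 5980/3 ≈ 1993.3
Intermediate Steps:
a(X) = 3/2 + 7*X/6 (a(X) = 3/2 + (X*(3 - 2*(-2)))/6 = 3/2 + (X*(3 + 4))/6 = 3/2 + (X*7)/6 = 3/2 + (7*X)/6 = 3/2 + 7*X/6)
-13*a(-7)*23 = -13*(3/2 + (7/6)*(-7))*23 = -13*(3/2 - 49/6)*23 = -13*(-20/3)*23 = (260/3)*23 = 5980/3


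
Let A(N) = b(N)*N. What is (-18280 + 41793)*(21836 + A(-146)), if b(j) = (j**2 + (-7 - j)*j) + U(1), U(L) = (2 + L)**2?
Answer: -3025887970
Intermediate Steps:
b(j) = 9 + j**2 + j*(-7 - j) (b(j) = (j**2 + (-7 - j)*j) + (2 + 1)**2 = (j**2 + j*(-7 - j)) + 3**2 = (j**2 + j*(-7 - j)) + 9 = 9 + j**2 + j*(-7 - j))
A(N) = N*(9 - 7*N) (A(N) = (9 - 7*N)*N = N*(9 - 7*N))
(-18280 + 41793)*(21836 + A(-146)) = (-18280 + 41793)*(21836 - 146*(9 - 7*(-146))) = 23513*(21836 - 146*(9 + 1022)) = 23513*(21836 - 146*1031) = 23513*(21836 - 150526) = 23513*(-128690) = -3025887970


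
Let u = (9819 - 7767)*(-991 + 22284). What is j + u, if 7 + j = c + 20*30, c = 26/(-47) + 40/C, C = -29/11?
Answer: 59554667493/1363 ≈ 4.3694e+7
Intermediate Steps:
C = -29/11 (C = -29*1/11 = -29/11 ≈ -2.6364)
c = -21434/1363 (c = 26/(-47) + 40/(-29/11) = 26*(-1/47) + 40*(-11/29) = -26/47 - 440/29 = -21434/1363 ≈ -15.726)
u = 43693236 (u = 2052*21293 = 43693236)
j = 786825/1363 (j = -7 + (-21434/1363 + 20*30) = -7 + (-21434/1363 + 600) = -7 + 796366/1363 = 786825/1363 ≈ 577.27)
j + u = 786825/1363 + 43693236 = 59554667493/1363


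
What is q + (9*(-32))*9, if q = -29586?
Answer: -32178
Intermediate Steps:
q + (9*(-32))*9 = -29586 + (9*(-32))*9 = -29586 - 288*9 = -29586 - 2592 = -32178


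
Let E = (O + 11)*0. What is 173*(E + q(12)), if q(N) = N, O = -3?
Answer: 2076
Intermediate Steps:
E = 0 (E = (-3 + 11)*0 = 8*0 = 0)
173*(E + q(12)) = 173*(0 + 12) = 173*12 = 2076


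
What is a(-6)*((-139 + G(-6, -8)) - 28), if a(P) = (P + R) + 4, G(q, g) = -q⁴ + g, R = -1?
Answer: 4413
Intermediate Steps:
G(q, g) = g - q⁴
a(P) = 3 + P (a(P) = (P - 1) + 4 = (-1 + P) + 4 = 3 + P)
a(-6)*((-139 + G(-6, -8)) - 28) = (3 - 6)*((-139 + (-8 - 1*(-6)⁴)) - 28) = -3*((-139 + (-8 - 1*1296)) - 28) = -3*((-139 + (-8 - 1296)) - 28) = -3*((-139 - 1304) - 28) = -3*(-1443 - 28) = -3*(-1471) = 4413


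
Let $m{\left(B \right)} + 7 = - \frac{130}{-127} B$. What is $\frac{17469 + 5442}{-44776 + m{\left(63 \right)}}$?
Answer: $- \frac{2909697}{5679251} \approx -0.51234$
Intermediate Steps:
$m{\left(B \right)} = -7 + \frac{130 B}{127}$ ($m{\left(B \right)} = -7 + - \frac{130}{-127} B = -7 + \left(-130\right) \left(- \frac{1}{127}\right) B = -7 + \frac{130 B}{127}$)
$\frac{17469 + 5442}{-44776 + m{\left(63 \right)}} = \frac{17469 + 5442}{-44776 + \left(-7 + \frac{130}{127} \cdot 63\right)} = \frac{22911}{-44776 + \left(-7 + \frac{8190}{127}\right)} = \frac{22911}{-44776 + \frac{7301}{127}} = \frac{22911}{- \frac{5679251}{127}} = 22911 \left(- \frac{127}{5679251}\right) = - \frac{2909697}{5679251}$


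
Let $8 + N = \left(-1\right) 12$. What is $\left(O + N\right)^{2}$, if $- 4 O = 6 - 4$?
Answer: $\frac{1681}{4} \approx 420.25$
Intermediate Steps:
$O = - \frac{1}{2}$ ($O = - \frac{6 - 4}{4} = \left(- \frac{1}{4}\right) 2 = - \frac{1}{2} \approx -0.5$)
$N = -20$ ($N = -8 - 12 = -20$)
$\left(O + N\right)^{2} = \left(- \frac{1}{2} - 20\right)^{2} = \left(- \frac{41}{2}\right)^{2} = \frac{1681}{4}$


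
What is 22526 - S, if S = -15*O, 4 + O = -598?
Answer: 13496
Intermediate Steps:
O = -602 (O = -4 - 598 = -602)
S = 9030 (S = -15*(-602) = 9030)
22526 - S = 22526 - 1*9030 = 22526 - 9030 = 13496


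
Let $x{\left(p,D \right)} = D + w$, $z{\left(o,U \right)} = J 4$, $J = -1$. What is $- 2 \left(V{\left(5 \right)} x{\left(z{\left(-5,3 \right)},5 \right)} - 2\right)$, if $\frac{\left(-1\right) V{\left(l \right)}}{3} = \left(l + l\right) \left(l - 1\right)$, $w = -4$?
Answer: $244$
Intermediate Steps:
$z{\left(o,U \right)} = -4$ ($z{\left(o,U \right)} = \left(-1\right) 4 = -4$)
$x{\left(p,D \right)} = -4 + D$ ($x{\left(p,D \right)} = D - 4 = -4 + D$)
$V{\left(l \right)} = - 6 l \left(-1 + l\right)$ ($V{\left(l \right)} = - 3 \left(l + l\right) \left(l - 1\right) = - 3 \cdot 2 l \left(-1 + l\right) = - 6 l \left(-1 + l\right)$)
$- 2 \left(V{\left(5 \right)} x{\left(z{\left(-5,3 \right)},5 \right)} - 2\right) = - 2 \left(6 \cdot 5 \left(1 - 5\right) \left(-4 + 5\right) - 2\right) = - 2 \left(6 \cdot 5 \left(1 - 5\right) 1 - 2\right) = - 2 \left(6 \cdot 5 \left(-4\right) 1 - 2\right) = - 2 \left(\left(-120\right) 1 - 2\right) = - 2 \left(-120 - 2\right) = \left(-2\right) \left(-122\right) = 244$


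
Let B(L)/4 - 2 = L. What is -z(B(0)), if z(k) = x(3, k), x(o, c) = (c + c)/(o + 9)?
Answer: -4/3 ≈ -1.3333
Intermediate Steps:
x(o, c) = 2*c/(9 + o) (x(o, c) = (2*c)/(9 + o) = 2*c/(9 + o))
B(L) = 8 + 4*L
z(k) = k/6 (z(k) = 2*k/(9 + 3) = 2*k/12 = 2*k*(1/12) = k/6)
-z(B(0)) = -(8 + 4*0)/6 = -(8 + 0)/6 = -8/6 = -1*4/3 = -4/3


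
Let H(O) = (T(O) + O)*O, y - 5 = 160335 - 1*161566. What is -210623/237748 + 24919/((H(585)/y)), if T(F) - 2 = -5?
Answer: -523934086423/5781861540 ≈ -90.617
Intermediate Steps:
T(F) = -3 (T(F) = 2 - 5 = -3)
y = -1226 (y = 5 + (160335 - 1*161566) = 5 + (160335 - 161566) = 5 - 1231 = -1226)
H(O) = O*(-3 + O) (H(O) = (-3 + O)*O = O*(-3 + O))
-210623/237748 + 24919/((H(585)/y)) = -210623/237748 + 24919/(((585*(-3 + 585))/(-1226))) = -210623*1/237748 + 24919/(((585*582)*(-1/1226))) = -30089/33964 + 24919/((340470*(-1/1226))) = -30089/33964 + 24919/(-170235/613) = -30089/33964 + 24919*(-613/170235) = -30089/33964 - 15275347/170235 = -523934086423/5781861540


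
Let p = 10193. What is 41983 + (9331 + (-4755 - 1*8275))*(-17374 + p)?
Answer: 26604502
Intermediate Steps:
41983 + (9331 + (-4755 - 1*8275))*(-17374 + p) = 41983 + (9331 + (-4755 - 1*8275))*(-17374 + 10193) = 41983 + (9331 + (-4755 - 8275))*(-7181) = 41983 + (9331 - 13030)*(-7181) = 41983 - 3699*(-7181) = 41983 + 26562519 = 26604502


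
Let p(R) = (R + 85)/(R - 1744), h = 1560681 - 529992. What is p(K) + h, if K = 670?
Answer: 1106959231/1074 ≈ 1.0307e+6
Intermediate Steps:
h = 1030689
p(R) = (85 + R)/(-1744 + R)
p(K) + h = (85 + 670)/(-1744 + 670) + 1030689 = 755/(-1074) + 1030689 = -1/1074*755 + 1030689 = -755/1074 + 1030689 = 1106959231/1074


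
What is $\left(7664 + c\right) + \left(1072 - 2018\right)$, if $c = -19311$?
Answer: $-12593$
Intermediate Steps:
$\left(7664 + c\right) + \left(1072 - 2018\right) = \left(7664 - 19311\right) + \left(1072 - 2018\right) = -11647 - 946 = -12593$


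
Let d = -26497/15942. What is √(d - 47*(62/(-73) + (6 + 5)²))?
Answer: I*√7650384173670810/1163766 ≈ 75.158*I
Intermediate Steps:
d = -26497/15942 (d = -26497*1/15942 = -26497/15942 ≈ -1.6621)
√(d - 47*(62/(-73) + (6 + 5)²)) = √(-26497/15942 - 47*(62/(-73) + (6 + 5)²)) = √(-26497/15942 - 47*(62*(-1/73) + 11²)) = √(-26497/15942 - 47*(-62/73 + 121)) = √(-26497/15942 - 47*8771/73) = √(-26497/15942 - 412237/73) = √(-6573816535/1163766) = I*√7650384173670810/1163766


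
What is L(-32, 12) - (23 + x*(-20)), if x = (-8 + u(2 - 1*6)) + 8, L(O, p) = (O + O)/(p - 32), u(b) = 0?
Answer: -99/5 ≈ -19.800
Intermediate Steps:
L(O, p) = 2*O/(-32 + p) (L(O, p) = (2*O)/(-32 + p) = 2*O/(-32 + p))
x = 0 (x = (-8 + 0) + 8 = -8 + 8 = 0)
L(-32, 12) - (23 + x*(-20)) = 2*(-32)/(-32 + 12) - (23 + 0*(-20)) = 2*(-32)/(-20) - (23 + 0) = 2*(-32)*(-1/20) - 1*23 = 16/5 - 23 = -99/5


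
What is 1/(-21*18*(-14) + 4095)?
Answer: 1/9387 ≈ 0.00010653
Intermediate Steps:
1/(-21*18*(-14) + 4095) = 1/(-378*(-14) + 4095) = 1/(-1*(-5292) + 4095) = 1/(5292 + 4095) = 1/9387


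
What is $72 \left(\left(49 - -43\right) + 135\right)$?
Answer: $16344$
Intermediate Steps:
$72 \left(\left(49 - -43\right) + 135\right) = 72 \left(\left(49 + 43\right) + 135\right) = 72 \left(92 + 135\right) = 72 \cdot 227 = 16344$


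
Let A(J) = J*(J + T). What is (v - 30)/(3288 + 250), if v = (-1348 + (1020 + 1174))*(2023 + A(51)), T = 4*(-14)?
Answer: 747849/1769 ≈ 422.75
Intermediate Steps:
T = -56
A(J) = J*(-56 + J) (A(J) = J*(J - 56) = J*(-56 + J))
v = 1495728 (v = (-1348 + (1020 + 1174))*(2023 + 51*(-56 + 51)) = (-1348 + 2194)*(2023 + 51*(-5)) = 846*(2023 - 255) = 846*1768 = 1495728)
(v - 30)/(3288 + 250) = (1495728 - 30)/(3288 + 250) = 1495698/3538 = 1495698*(1/3538) = 747849/1769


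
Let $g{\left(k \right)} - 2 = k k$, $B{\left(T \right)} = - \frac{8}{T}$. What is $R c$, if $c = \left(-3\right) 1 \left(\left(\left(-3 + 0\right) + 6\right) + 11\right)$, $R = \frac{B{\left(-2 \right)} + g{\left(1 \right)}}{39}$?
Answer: $- \frac{98}{13} \approx -7.5385$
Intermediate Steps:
$g{\left(k \right)} = 2 + k^{2}$ ($g{\left(k \right)} = 2 + k k = 2 + k^{2}$)
$R = \frac{7}{39}$ ($R = \frac{- \frac{8}{-2} + \left(2 + 1^{2}\right)}{39} = \left(\left(-8\right) \left(- \frac{1}{2}\right) + \left(2 + 1\right)\right) \frac{1}{39} = \left(4 + 3\right) \frac{1}{39} = 7 \cdot \frac{1}{39} = \frac{7}{39} \approx 0.17949$)
$c = -42$ ($c = - 3 \left(\left(-3 + 6\right) + 11\right) = - 3 \left(3 + 11\right) = \left(-3\right) 14 = -42$)
$R c = \frac{7}{39} \left(-42\right) = - \frac{98}{13}$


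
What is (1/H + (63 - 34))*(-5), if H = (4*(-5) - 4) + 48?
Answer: -3485/24 ≈ -145.21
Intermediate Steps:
H = 24 (H = (-20 - 4) + 48 = -24 + 48 = 24)
(1/H + (63 - 34))*(-5) = (1/24 + (63 - 34))*(-5) = (1/24 + 29)*(-5) = (697/24)*(-5) = -3485/24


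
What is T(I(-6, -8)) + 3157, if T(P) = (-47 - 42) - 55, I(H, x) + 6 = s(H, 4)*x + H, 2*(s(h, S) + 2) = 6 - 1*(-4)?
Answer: 3013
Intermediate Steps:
s(h, S) = 3 (s(h, S) = -2 + (6 - 1*(-4))/2 = -2 + (6 + 4)/2 = -2 + (½)*10 = -2 + 5 = 3)
I(H, x) = -6 + H + 3*x (I(H, x) = -6 + (3*x + H) = -6 + (H + 3*x) = -6 + H + 3*x)
T(P) = -144 (T(P) = -89 - 55 = -144)
T(I(-6, -8)) + 3157 = -144 + 3157 = 3013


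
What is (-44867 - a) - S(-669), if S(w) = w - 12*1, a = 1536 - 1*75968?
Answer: 30246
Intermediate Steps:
a = -74432 (a = 1536 - 75968 = -74432)
S(w) = -12 + w (S(w) = w - 12 = -12 + w)
(-44867 - a) - S(-669) = (-44867 - 1*(-74432)) - (-12 - 669) = (-44867 + 74432) - 1*(-681) = 29565 + 681 = 30246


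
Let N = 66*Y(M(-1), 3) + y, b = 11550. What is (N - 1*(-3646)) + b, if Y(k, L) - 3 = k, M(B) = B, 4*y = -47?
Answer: 61265/4 ≈ 15316.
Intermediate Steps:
y = -47/4 (y = (¼)*(-47) = -47/4 ≈ -11.750)
Y(k, L) = 3 + k
N = 481/4 (N = 66*(3 - 1) - 47/4 = 66*2 - 47/4 = 132 - 47/4 = 481/4 ≈ 120.25)
(N - 1*(-3646)) + b = (481/4 - 1*(-3646)) + 11550 = (481/4 + 3646) + 11550 = 15065/4 + 11550 = 61265/4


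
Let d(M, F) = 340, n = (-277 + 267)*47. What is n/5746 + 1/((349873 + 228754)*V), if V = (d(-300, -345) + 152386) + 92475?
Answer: -33341780968472/407621007364571 ≈ -0.081796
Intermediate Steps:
n = -470 (n = -10*47 = -470)
V = 245201 (V = (340 + 152386) + 92475 = 152726 + 92475 = 245201)
n/5746 + 1/((349873 + 228754)*V) = -470/5746 + 1/((349873 + 228754)*245201) = -470*1/5746 + (1/245201)/578627 = -235/2873 + (1/578627)*(1/245201) = -235/2873 + 1/141879919027 = -33341780968472/407621007364571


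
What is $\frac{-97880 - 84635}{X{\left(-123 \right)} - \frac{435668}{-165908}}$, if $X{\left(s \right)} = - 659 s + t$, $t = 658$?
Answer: $- \frac{7570174655}{3389401972} \approx -2.2335$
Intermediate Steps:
$X{\left(s \right)} = 658 - 659 s$ ($X{\left(s \right)} = - 659 s + 658 = 658 - 659 s$)
$\frac{-97880 - 84635}{X{\left(-123 \right)} - \frac{435668}{-165908}} = \frac{-97880 - 84635}{\left(658 - -81057\right) - \frac{435668}{-165908}} = - \frac{182515}{\left(658 + 81057\right) - - \frac{108917}{41477}} = - \frac{182515}{81715 + \frac{108917}{41477}} = - \frac{182515}{\frac{3389401972}{41477}} = \left(-182515\right) \frac{41477}{3389401972} = - \frac{7570174655}{3389401972}$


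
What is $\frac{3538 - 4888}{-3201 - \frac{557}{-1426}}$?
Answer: $\frac{1925100}{4564069} \approx 0.42179$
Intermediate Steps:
$\frac{3538 - 4888}{-3201 - \frac{557}{-1426}} = - \frac{1350}{-3201 - - \frac{557}{1426}} = - \frac{1350}{-3201 + \frac{557}{1426}} = - \frac{1350}{- \frac{4564069}{1426}} = \left(-1350\right) \left(- \frac{1426}{4564069}\right) = \frac{1925100}{4564069}$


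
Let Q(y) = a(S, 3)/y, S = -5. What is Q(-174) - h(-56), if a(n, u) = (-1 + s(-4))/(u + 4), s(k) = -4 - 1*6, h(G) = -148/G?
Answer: -1604/609 ≈ -2.6338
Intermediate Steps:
s(k) = -10 (s(k) = -4 - 6 = -10)
a(n, u) = -11/(4 + u) (a(n, u) = (-1 - 10)/(u + 4) = -11/(4 + u))
Q(y) = -11/(7*y) (Q(y) = (-11/(4 + 3))/y = (-11/7)/y = (-11*⅐)/y = -11/(7*y))
Q(-174) - h(-56) = -11/7/(-174) - (-148)/(-56) = -11/7*(-1/174) - (-148)*(-1)/56 = 11/1218 - 1*37/14 = 11/1218 - 37/14 = -1604/609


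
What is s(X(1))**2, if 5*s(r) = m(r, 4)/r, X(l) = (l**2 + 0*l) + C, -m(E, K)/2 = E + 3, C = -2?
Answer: 16/25 ≈ 0.64000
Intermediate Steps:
m(E, K) = -6 - 2*E (m(E, K) = -2*(E + 3) = -2*(3 + E) = -6 - 2*E)
X(l) = -2 + l**2 (X(l) = (l**2 + 0*l) - 2 = (l**2 + 0) - 2 = l**2 - 2 = -2 + l**2)
s(r) = (-6 - 2*r)/(5*r) (s(r) = ((-6 - 2*r)/r)/5 = (-6 - 2*r)/(5*r))
s(X(1))**2 = (2*(-3 - (-2 + 1**2))/(5*(-2 + 1**2)))**2 = (2*(-3 - (-2 + 1))/(5*(-2 + 1)))**2 = ((2/5)*(-3 - 1*(-1))/(-1))**2 = ((2/5)*(-1)*(-3 + 1))**2 = ((2/5)*(-1)*(-2))**2 = (4/5)**2 = 16/25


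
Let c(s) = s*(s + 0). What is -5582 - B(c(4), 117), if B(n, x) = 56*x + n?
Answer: -12150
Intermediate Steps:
c(s) = s² (c(s) = s*s = s²)
B(n, x) = n + 56*x
-5582 - B(c(4), 117) = -5582 - (4² + 56*117) = -5582 - (16 + 6552) = -5582 - 1*6568 = -5582 - 6568 = -12150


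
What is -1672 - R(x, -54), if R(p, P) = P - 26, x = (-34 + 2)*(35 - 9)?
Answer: -1592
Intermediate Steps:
x = -832 (x = -32*26 = -832)
R(p, P) = -26 + P
-1672 - R(x, -54) = -1672 - (-26 - 54) = -1672 - 1*(-80) = -1672 + 80 = -1592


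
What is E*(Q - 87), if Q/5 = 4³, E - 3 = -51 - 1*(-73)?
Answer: 5825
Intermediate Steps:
E = 25 (E = 3 + (-51 - 1*(-73)) = 3 + (-51 + 73) = 3 + 22 = 25)
Q = 320 (Q = 5*4³ = 5*64 = 320)
E*(Q - 87) = 25*(320 - 87) = 25*233 = 5825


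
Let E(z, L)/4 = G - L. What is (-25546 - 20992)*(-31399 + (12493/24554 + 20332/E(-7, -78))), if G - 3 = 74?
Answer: 2777708201379177/1902935 ≈ 1.4597e+9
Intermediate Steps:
G = 77 (G = 3 + 74 = 77)
E(z, L) = 308 - 4*L (E(z, L) = 4*(77 - L) = 308 - 4*L)
(-25546 - 20992)*(-31399 + (12493/24554 + 20332/E(-7, -78))) = (-25546 - 20992)*(-31399 + (12493/24554 + 20332/(308 - 4*(-78)))) = -46538*(-31399 + (12493*(1/24554) + 20332/(308 + 312))) = -46538*(-31399 + (12493/24554 + 20332/620)) = -46538*(-31399 + (12493/24554 + 20332*(1/620))) = -46538*(-31399 + (12493/24554 + 5083/155)) = -46538*(-31399 + 126744397/3805870) = -46538*(-119373767733/3805870) = 2777708201379177/1902935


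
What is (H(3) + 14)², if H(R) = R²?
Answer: 529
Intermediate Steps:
(H(3) + 14)² = (3² + 14)² = (9 + 14)² = 23² = 529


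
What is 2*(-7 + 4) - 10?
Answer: -16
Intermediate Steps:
2*(-7 + 4) - 10 = 2*(-3) - 10 = -6 - 10 = -16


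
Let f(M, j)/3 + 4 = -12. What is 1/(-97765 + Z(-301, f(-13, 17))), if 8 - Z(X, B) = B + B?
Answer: -1/97661 ≈ -1.0239e-5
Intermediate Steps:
f(M, j) = -48 (f(M, j) = -12 + 3*(-12) = -12 - 36 = -48)
Z(X, B) = 8 - 2*B (Z(X, B) = 8 - (B + B) = 8 - 2*B)
1/(-97765 + Z(-301, f(-13, 17))) = 1/(-97765 + (8 - 2*(-48))) = 1/(-97765 + (8 + 96)) = 1/(-97765 + 104) = 1/(-97661) = -1/97661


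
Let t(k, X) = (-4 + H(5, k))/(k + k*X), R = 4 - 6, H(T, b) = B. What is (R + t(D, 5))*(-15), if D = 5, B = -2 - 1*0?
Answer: 33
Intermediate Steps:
B = -2 (B = -2 + 0 = -2)
H(T, b) = -2
R = -2
t(k, X) = -6/(k + X*k) (t(k, X) = (-4 - 2)/(k + k*X) = -6/(k + X*k))
(R + t(D, 5))*(-15) = (-2 - 6/(5*(1 + 5)))*(-15) = (-2 - 6*1/5/6)*(-15) = (-2 - 6*1/5*1/6)*(-15) = (-2 - 1/5)*(-15) = -11/5*(-15) = 33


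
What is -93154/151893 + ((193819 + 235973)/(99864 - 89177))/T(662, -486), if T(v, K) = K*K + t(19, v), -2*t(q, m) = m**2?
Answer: -8466256446398/13857945551667 ≈ -0.61093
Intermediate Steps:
t(q, m) = -m**2/2
T(v, K) = K**2 - v**2/2 (T(v, K) = K*K - v**2/2 = K**2 - v**2/2)
-93154/151893 + ((193819 + 235973)/(99864 - 89177))/T(662, -486) = -93154/151893 + ((193819 + 235973)/(99864 - 89177))/((-486)**2 - 1/2*662**2) = -93154*1/151893 + (429792/10687)/(236196 - 1/2*438244) = -93154/151893 + (429792*(1/10687))/(236196 - 219122) = -93154/151893 + (429792/10687)/17074 = -93154/151893 + (429792/10687)*(1/17074) = -93154/151893 + 214896/91234919 = -8466256446398/13857945551667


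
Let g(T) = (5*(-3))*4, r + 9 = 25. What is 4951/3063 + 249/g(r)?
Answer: -155209/61260 ≈ -2.5336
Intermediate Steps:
r = 16 (r = -9 + 25 = 16)
g(T) = -60 (g(T) = -15*4 = -60)
4951/3063 + 249/g(r) = 4951/3063 + 249/(-60) = 4951*(1/3063) + 249*(-1/60) = 4951/3063 - 83/20 = -155209/61260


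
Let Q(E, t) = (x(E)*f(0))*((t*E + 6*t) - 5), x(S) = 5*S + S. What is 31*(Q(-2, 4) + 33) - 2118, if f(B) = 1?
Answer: -5187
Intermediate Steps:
x(S) = 6*S
Q(E, t) = 6*E*(-5 + 6*t + E*t) (Q(E, t) = ((6*E)*1)*((t*E + 6*t) - 5) = (6*E)*((E*t + 6*t) - 5) = (6*E)*((6*t + E*t) - 5) = (6*E)*(-5 + 6*t + E*t) = 6*E*(-5 + 6*t + E*t))
31*(Q(-2, 4) + 33) - 2118 = 31*(6*(-2)*(-5 + 6*4 - 2*4) + 33) - 2118 = 31*(6*(-2)*(-5 + 24 - 8) + 33) - 2118 = 31*(6*(-2)*11 + 33) - 2118 = 31*(-132 + 33) - 2118 = 31*(-99) - 2118 = -3069 - 2118 = -5187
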